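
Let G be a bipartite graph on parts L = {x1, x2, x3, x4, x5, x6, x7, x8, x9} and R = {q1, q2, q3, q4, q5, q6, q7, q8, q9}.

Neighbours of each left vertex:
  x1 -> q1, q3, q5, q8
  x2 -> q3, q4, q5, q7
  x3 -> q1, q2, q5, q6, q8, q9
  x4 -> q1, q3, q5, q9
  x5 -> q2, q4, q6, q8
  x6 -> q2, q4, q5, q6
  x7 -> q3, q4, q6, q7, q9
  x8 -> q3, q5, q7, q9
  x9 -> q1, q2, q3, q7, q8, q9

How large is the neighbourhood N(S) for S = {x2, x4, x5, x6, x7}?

9

The union of neighbours of {x2, x4, x5, x6, x7} is {q1, q2, q3, q4, q5, q6, q7, q8, q9}, which has 9 elements.
Since |N(S)| = 9 ≥ |S| = 5, Hall's condition holds for this subset.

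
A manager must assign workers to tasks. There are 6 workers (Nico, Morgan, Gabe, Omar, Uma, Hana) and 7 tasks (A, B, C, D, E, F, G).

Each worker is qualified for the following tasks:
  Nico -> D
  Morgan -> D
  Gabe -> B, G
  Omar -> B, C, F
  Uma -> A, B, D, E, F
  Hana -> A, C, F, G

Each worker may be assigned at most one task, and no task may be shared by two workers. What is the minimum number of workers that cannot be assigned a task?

For example, pair Nico-D, Gabe-G, Omar-B, Uma-A, Hana-F.
The set {Nico, Morgan} has only 1 neighbour ({D}), so by Hall's theorem at most 5 of the 6 workers can be matched.
That matches 5 of the 6, leaving 1 unmatched; no matching can do better.

1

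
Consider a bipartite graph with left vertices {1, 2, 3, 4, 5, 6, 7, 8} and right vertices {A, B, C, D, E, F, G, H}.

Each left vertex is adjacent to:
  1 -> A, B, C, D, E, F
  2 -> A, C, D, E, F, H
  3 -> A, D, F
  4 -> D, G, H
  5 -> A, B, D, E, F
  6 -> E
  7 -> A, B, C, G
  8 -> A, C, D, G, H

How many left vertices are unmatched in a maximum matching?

0

For example, pair 1–A, 2–H, 3–F, 4–D, 5–B, 6–E, 7–C, 8–G.
All 8 left vertices are matched, so no larger matching exists.
That matches 8 of the 8, leaving 0 unmatched; no matching can do better.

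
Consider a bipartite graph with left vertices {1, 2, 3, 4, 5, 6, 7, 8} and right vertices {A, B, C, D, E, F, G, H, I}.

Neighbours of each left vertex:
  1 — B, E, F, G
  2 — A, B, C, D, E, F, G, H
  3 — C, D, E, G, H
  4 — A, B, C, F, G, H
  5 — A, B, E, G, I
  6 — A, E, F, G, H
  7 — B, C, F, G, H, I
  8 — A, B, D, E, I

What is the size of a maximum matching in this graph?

8

One maximum matching: 1-F, 2-D, 3-E, 4-C, 5-B, 6-G, 7-H, 8-A.
This saturates every left vertex, so 8 is the maximum.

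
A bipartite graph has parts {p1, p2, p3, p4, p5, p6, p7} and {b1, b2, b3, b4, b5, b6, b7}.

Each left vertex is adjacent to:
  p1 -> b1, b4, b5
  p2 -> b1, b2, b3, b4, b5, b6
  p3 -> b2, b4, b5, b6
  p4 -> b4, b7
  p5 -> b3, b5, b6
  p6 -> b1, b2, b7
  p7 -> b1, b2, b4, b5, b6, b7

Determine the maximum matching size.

One maximum matching: p1–b5, p2–b1, p3–b6, p4–b4, p5–b3, p6–b2, p7–b7.
All 7 left vertices are matched, so no larger matching exists.

7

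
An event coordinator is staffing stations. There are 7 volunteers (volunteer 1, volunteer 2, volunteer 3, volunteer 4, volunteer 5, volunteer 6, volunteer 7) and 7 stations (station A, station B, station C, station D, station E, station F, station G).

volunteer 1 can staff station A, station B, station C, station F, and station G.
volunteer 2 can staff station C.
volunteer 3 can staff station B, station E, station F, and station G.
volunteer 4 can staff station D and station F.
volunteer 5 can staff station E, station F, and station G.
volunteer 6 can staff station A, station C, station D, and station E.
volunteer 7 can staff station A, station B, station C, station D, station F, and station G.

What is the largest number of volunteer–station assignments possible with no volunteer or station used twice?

For example, pair volunteer 1-station F, volunteer 2-station C, volunteer 3-station E, volunteer 4-station D, volunteer 5-station G, volunteer 6-station A, volunteer 7-station B.
This saturates every volunteer, so 7 is the maximum.

7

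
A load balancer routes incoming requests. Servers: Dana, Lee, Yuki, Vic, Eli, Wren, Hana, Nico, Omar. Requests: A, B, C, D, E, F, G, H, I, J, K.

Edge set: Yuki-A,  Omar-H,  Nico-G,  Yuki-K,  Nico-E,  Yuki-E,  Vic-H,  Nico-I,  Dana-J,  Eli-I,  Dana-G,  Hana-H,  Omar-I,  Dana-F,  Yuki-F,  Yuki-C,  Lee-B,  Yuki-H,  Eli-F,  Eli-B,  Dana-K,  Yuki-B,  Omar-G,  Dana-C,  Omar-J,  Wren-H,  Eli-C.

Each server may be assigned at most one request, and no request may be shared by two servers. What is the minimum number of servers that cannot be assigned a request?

One maximum matching: Dana–G, Lee–B, Yuki–A, Vic–H, Eli–F, Nico–E, Omar–J.
The set {Vic, Wren, Hana} has only 1 neighbour ({H}), so by Hall's theorem at most 7 of the 9 servers can be matched.
That matches 7 of the 9, leaving 2 unmatched; no matching can do better.

2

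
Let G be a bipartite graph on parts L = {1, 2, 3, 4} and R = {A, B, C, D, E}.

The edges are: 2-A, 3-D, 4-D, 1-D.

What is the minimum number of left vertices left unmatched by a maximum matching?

2

For example, pair 1→D, 2→A.
The set {1, 3, 4} has only 1 neighbour ({D}), so by Hall's theorem at most 2 of the 4 left vertices can be matched.
That matches 2 of the 4, leaving 2 unmatched; no matching can do better.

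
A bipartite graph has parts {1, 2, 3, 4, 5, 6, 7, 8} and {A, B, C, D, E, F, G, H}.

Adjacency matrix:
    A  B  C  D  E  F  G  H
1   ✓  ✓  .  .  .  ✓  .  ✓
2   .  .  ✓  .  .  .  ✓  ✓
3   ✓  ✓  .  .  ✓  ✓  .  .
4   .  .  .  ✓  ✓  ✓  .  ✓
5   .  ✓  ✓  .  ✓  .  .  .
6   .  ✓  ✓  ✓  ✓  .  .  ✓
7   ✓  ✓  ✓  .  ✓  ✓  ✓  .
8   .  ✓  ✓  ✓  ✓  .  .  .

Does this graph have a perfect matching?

One maximum matching: 1–H, 2–G, 3–F, 4–D, 5–E, 6–C, 7–A, 8–B.
All 8 left vertices are covered.

Yes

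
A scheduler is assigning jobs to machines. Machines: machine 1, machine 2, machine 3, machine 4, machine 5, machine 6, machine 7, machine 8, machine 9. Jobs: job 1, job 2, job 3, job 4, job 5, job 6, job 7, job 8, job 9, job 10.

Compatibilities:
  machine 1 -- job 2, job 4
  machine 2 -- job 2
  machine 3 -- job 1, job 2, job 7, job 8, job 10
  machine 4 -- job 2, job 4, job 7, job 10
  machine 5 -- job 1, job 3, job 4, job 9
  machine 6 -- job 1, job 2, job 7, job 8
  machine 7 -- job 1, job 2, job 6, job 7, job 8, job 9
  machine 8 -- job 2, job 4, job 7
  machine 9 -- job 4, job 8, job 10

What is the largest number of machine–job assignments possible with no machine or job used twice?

8

A valid assignment of size 8: machine 1-job 4, machine 2-job 2, machine 3-job 1, machine 4-job 10, machine 5-job 9, machine 6-job 8, machine 7-job 6, machine 8-job 7.
The set {machine 1, machine 2, machine 3, machine 4, machine 6, machine 8, machine 9} has only 6 neighbours ({job 1, job 10, job 2, job 4, job 7, job 8}), so by Hall's theorem at most 8 of the 9 machines can be matched.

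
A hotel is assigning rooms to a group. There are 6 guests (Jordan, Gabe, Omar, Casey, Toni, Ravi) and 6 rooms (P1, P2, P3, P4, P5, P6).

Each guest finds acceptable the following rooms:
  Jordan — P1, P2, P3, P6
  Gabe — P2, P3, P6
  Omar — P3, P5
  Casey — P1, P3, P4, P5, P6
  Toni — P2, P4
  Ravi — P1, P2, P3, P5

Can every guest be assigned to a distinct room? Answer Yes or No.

For example, pair Jordan–P2, Gabe–P6, Omar–P5, Casey–P3, Toni–P4, Ravi–P1.
Every guest is matched, so this is a perfect matching.

Yes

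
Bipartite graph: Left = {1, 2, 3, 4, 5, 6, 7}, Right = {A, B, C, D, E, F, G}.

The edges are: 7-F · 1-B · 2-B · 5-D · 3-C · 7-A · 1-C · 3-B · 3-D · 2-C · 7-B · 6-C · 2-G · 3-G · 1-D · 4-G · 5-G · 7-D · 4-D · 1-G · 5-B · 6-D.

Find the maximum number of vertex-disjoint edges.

5

For example, pair 1-B, 2-C, 3-D, 4-G, 7-F.
The set {1, 2, 3, 4, 5, 6} has only 4 neighbours ({B, C, D, G}), so by Hall's theorem at most 5 of the 7 left vertices can be matched.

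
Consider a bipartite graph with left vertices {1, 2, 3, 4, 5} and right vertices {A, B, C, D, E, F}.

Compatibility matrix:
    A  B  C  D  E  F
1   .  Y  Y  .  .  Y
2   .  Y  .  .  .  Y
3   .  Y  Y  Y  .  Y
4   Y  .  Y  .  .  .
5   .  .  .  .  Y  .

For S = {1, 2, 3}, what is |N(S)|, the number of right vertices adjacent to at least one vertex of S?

4

The union of neighbours of {1, 2, 3} is {B, C, D, F}, which has 4 elements.
Since |N(S)| = 4 ≥ |S| = 3, Hall's condition holds for this subset.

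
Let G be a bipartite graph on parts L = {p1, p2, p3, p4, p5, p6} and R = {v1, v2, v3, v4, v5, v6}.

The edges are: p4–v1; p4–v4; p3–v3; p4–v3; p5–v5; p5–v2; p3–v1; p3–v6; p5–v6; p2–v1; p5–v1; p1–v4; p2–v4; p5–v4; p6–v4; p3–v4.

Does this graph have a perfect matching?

The set {p1, p6} has only 1 neighbour ({v4}), so by Hall's theorem at most 5 of the 6 left vertices can be matched.
Hence no matching covers every left vertex.

No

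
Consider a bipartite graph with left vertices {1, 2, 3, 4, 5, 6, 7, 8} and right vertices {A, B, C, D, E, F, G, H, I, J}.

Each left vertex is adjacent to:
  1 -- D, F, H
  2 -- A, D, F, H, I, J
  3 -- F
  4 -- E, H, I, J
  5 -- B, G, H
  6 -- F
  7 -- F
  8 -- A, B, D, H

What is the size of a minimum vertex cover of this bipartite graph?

6

{1, 2, 4, 5, 8, F} is a vertex cover of size 6: every edge has an endpoint in this set.
No smaller cover exists because 1–D, 2–J, 3–F, 4–E, 5–G, 8–B is a matching of size 6, and a cover must include an endpoint of each of these disjoint edges (König's theorem).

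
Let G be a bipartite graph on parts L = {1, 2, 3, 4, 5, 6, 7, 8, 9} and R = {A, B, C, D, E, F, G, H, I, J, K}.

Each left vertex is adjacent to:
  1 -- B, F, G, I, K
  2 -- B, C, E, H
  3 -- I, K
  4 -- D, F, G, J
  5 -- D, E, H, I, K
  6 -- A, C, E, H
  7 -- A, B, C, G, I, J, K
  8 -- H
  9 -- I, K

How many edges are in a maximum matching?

One maximum matching: 1-G, 2-B, 3-I, 4-D, 5-E, 6-C, 7-J, 8-H, 9-K.
This saturates every left vertex, so 9 is the maximum.

9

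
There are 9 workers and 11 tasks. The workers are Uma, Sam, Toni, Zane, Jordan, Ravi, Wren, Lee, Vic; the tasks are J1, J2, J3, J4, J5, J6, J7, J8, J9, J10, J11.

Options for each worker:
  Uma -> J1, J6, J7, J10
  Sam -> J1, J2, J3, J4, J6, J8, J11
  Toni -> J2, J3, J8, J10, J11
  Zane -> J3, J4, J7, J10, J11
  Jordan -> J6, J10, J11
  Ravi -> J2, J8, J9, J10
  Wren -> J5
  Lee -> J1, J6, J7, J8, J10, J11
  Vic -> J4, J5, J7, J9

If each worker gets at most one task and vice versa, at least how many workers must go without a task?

One maximum matching: Uma–J1, Sam–J2, Toni–J3, Zane–J11, Jordan–J6, Ravi–J10, Wren–J5, Lee–J7, Vic–J9.
All 9 workers are matched, so no larger matching exists.
That matches 9 of the 9, leaving 0 unmatched; no matching can do better.

0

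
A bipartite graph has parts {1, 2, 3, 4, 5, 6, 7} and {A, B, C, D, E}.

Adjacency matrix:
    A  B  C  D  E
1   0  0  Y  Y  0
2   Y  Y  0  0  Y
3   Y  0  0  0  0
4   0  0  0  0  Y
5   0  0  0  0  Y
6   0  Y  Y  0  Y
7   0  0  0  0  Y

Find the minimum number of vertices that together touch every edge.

5

The 5 edges 1–D, 2–B, 3–A, 4–E, 6–C form a matching, so any vertex cover needs at least 5 vertices (one per matched edge).
Conversely {1, 2, 3, 6, E} meets every edge and has exactly 5 vertices, so 5 is optimal.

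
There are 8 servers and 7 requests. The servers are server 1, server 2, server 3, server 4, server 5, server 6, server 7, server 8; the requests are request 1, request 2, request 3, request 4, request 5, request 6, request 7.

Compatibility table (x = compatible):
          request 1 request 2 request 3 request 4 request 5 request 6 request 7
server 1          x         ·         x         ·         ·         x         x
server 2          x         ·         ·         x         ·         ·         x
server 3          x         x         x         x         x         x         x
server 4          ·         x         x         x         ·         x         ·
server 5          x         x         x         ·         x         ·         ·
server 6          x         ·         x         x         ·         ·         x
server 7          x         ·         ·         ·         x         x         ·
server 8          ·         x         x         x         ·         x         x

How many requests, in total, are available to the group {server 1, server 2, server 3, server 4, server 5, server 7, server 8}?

The union of neighbours of {server 1, server 2, server 3, server 4, server 5, server 7, server 8} is {request 1, request 2, request 3, request 4, request 5, request 6, request 7}, which has 7 elements.
Since |N(S)| = 7 ≥ |S| = 7, Hall's condition holds for this subset.

7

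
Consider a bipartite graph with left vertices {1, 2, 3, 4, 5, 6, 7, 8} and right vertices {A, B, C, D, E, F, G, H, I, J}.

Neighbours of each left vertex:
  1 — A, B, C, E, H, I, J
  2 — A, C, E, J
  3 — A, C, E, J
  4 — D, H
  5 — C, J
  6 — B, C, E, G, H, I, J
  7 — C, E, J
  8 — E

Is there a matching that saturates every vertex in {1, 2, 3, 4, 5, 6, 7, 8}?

No

The set {2, 3, 5, 7, 8} has only 4 neighbours ({A, C, E, J}), so by Hall's theorem at most 7 of the 8 left vertices can be matched.
Hence no matching covers every left vertex.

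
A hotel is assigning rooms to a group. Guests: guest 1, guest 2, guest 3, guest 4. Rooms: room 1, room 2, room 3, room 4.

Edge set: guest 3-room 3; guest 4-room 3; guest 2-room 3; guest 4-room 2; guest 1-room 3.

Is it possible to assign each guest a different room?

The set {guest 1, guest 2, guest 3} has only 1 neighbour ({room 3}), so by Hall's theorem at most 2 of the 4 guests can be matched.
Hence no matching covers every guest.

No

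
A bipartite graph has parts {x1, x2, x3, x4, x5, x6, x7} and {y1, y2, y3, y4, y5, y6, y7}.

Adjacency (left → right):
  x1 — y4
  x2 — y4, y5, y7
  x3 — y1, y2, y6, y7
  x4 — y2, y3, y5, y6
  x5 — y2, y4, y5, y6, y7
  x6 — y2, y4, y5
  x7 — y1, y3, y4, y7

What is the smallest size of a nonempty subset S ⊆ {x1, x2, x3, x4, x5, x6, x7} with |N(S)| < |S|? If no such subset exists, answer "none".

A matching saturating every left vertex exists, for instance x1→y4, x2→y7, x3→y1, x4→y2, x5→y6, x6→y5, x7→y3.
By Hall's marriage theorem, this means |N(S)| ≥ |S| for every subset S, so no violating subset exists.

none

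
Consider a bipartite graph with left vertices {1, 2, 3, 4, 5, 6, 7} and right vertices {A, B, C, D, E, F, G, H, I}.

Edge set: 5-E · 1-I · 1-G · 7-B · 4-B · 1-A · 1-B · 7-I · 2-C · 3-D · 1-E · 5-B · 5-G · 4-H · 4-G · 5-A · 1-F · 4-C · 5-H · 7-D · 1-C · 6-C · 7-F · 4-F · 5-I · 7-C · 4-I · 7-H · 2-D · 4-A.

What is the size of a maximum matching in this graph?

6

A valid assignment of size 6: 1→E, 2→C, 3→D, 4→A, 5→G, 7→H.
The set {2, 3, 6} has only 2 neighbours ({C, D}), so by Hall's theorem at most 6 of the 7 left vertices can be matched.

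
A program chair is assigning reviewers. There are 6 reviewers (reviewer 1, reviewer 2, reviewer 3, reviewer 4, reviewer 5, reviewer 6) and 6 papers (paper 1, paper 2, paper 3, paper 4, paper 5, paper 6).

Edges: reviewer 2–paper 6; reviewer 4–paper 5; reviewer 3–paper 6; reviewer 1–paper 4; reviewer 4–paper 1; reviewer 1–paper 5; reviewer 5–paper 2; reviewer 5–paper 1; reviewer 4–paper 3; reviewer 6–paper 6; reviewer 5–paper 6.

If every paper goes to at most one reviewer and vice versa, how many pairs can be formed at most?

4

A valid assignment of size 4: reviewer 1–paper 4, reviewer 2–paper 6, reviewer 4–paper 3, reviewer 5–paper 1.
The set {reviewer 2, reviewer 3, reviewer 6} has only 1 neighbour ({paper 6}), so by Hall's theorem at most 4 of the 6 reviewers can be matched.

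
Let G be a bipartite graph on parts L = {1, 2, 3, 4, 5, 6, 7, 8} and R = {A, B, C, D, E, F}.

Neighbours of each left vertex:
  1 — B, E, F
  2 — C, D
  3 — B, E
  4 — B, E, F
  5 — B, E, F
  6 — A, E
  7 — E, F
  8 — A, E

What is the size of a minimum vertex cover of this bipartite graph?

The 5 edges 1–F, 2–C, 3–E, 4–B, 6–A form a matching, so any vertex cover needs at least 5 vertices (one per matched edge).
Conversely {2, A, B, E, F} meets every edge and has exactly 5 vertices, so 5 is optimal.

5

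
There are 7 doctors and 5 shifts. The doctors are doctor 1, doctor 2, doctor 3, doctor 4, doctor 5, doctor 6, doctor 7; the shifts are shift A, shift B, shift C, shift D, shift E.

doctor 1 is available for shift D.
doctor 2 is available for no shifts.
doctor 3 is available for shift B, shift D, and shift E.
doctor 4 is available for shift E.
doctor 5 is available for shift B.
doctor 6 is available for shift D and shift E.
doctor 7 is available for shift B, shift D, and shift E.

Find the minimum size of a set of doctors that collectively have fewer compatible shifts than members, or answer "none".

Take S = {doctor 2}. Its neighbourhood is {}, so |N(S)| = 0 < |S| = 1.

1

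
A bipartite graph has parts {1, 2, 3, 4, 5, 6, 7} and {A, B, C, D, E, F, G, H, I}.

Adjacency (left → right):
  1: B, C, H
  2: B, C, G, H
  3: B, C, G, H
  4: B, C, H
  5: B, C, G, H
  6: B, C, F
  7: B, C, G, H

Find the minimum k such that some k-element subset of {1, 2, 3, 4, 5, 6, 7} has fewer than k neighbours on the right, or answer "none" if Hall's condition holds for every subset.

Take S = {1, 2, 3, 4, 5}. Its neighbourhood is {B, C, G, H}, so |N(S)| = 4 < |S| = 5.
Every subset of size less than 5 has at least as many neighbours as members, so 5 is the minimum.

5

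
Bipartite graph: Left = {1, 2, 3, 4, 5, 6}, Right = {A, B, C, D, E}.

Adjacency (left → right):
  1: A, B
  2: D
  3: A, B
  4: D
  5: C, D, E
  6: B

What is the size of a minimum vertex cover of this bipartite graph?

4

The 4 edges 1–A, 2–D, 3–B, 5–E form a matching, so any vertex cover needs at least 4 vertices (one per matched edge).
Conversely {5, A, B, D} meets every edge and has exactly 4 vertices, so 4 is optimal.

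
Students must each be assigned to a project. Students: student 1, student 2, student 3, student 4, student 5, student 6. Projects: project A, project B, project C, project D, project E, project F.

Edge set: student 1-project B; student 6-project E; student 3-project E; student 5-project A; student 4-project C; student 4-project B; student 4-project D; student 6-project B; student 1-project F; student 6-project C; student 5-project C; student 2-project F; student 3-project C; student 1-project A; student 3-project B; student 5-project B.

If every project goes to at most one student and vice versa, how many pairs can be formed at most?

6

One maximum matching: student 1→project B, student 2→project F, student 3→project C, student 4→project D, student 5→project A, student 6→project E.
This saturates every student, so 6 is the maximum.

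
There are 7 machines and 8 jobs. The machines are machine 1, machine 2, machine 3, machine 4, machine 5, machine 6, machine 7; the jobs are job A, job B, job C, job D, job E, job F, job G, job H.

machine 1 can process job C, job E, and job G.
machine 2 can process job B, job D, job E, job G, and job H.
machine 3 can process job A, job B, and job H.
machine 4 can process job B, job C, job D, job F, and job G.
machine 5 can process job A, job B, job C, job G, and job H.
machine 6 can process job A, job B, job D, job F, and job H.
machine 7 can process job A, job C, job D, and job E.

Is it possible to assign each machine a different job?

Yes

For example, pair machine 1→job E, machine 2→job D, machine 3→job H, machine 4→job F, machine 5→job G, machine 6→job B, machine 7→job A.
All 7 machines are covered.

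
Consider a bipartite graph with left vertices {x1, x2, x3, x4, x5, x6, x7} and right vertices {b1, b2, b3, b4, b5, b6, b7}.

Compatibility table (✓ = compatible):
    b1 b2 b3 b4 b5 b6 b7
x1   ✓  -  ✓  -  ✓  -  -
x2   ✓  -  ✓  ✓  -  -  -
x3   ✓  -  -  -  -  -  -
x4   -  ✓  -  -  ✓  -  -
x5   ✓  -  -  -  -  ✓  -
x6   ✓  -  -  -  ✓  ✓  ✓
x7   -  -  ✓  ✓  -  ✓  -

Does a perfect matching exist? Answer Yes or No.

Yes

A valid assignment of size 7: x1→b5, x2→b4, x3→b1, x4→b2, x5→b6, x6→b7, x7→b3.
Every left vertex is matched, so this is a perfect matching.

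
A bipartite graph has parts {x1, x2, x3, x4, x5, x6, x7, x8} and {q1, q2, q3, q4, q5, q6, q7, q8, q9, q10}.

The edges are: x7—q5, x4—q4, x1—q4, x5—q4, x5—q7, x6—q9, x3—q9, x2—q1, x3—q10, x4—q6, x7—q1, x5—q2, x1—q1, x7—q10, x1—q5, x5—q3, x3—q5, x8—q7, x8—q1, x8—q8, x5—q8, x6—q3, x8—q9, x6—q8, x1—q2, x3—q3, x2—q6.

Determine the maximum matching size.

8

A valid assignment of size 8: x1-q2, x2-q1, x3-q5, x4-q6, x5-q4, x6-q9, x7-q10, x8-q8.
This saturates every left vertex, so 8 is the maximum.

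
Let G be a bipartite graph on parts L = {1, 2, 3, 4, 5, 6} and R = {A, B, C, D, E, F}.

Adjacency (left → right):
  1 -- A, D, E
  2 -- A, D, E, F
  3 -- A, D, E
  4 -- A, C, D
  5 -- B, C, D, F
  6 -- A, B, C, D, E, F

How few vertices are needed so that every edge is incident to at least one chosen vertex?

{1, 2, 3, 4, 5, 6} is a vertex cover of size 6: every edge has an endpoint in this set.
No smaller cover exists because 1–E, 2–F, 3–D, 4–C, 5–B, 6–A is a matching of size 6, and a cover must include an endpoint of each of these disjoint edges (König's theorem).

6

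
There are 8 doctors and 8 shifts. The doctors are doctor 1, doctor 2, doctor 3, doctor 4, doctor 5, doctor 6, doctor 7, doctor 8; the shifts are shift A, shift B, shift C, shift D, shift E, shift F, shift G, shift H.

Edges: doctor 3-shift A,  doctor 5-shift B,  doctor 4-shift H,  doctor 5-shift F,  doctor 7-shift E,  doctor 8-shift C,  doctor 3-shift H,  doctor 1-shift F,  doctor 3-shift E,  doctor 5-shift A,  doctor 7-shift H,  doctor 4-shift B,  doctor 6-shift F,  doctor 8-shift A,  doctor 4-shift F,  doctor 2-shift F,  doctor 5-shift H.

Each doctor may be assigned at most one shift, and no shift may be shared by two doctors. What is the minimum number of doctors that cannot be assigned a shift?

A valid assignment of size 6: doctor 1–shift F, doctor 3–shift A, doctor 4–shift H, doctor 5–shift B, doctor 7–shift E, doctor 8–shift C.
The set {doctor 1, doctor 2, doctor 6} has only 1 neighbour ({shift F}), so by Hall's theorem at most 6 of the 8 doctors can be matched.
That matches 6 of the 8, leaving 2 unmatched; no matching can do better.

2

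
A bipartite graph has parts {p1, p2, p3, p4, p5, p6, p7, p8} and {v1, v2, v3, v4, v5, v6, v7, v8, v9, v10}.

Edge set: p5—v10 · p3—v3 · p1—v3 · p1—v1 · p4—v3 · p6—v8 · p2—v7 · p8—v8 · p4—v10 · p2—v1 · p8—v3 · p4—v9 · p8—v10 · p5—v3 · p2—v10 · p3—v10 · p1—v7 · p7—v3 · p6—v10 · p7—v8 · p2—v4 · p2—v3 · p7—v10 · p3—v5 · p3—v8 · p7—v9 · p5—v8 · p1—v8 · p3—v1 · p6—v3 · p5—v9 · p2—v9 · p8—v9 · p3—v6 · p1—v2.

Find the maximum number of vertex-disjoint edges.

7

For example, pair p1–v2, p2–v1, p3–v6, p4–v9, p5–v8, p6–v3, p7–v10.
The set {p4, p5, p6, p7, p8} has only 4 neighbours ({v10, v3, v8, v9}), so by Hall's theorem at most 7 of the 8 left vertices can be matched.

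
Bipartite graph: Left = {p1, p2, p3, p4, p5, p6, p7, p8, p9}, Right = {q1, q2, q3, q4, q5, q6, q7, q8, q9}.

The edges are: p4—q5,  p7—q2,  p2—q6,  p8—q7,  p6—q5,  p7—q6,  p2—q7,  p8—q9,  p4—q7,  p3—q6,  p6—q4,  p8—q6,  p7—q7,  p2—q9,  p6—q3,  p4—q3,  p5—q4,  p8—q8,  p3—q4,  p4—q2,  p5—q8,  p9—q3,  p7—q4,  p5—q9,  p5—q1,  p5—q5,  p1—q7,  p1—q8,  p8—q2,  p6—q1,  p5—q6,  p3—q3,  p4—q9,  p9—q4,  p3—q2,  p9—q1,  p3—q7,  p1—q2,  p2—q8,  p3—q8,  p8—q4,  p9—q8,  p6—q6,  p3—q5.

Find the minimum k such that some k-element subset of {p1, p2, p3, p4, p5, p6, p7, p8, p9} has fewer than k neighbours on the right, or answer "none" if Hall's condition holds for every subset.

A matching saturating every left vertex exists, for instance p1→q2, p2→q7, p3→q3, p4→q9, p5→q5, p6→q1, p7→q4, p8→q6, p9→q8.
By Hall's marriage theorem, this means |N(S)| ≥ |S| for every subset S, so no violating subset exists.

none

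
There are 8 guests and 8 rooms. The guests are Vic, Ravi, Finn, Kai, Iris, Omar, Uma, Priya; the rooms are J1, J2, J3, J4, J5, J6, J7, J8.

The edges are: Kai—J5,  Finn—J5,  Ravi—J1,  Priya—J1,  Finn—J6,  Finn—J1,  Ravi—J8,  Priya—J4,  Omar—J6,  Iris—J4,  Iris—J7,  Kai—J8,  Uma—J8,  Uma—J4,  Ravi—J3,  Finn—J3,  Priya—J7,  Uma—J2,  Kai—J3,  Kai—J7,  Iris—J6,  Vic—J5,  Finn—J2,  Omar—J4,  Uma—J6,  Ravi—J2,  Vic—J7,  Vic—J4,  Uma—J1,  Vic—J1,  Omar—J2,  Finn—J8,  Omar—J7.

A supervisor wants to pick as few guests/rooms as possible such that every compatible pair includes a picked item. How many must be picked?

8

The 8 edges Vic–J5, Ravi–J8, Finn–J1, Kai–J3, Iris–J4, Omar–J6, Uma–J2, Priya–J7 form a matching, so any vertex cover needs at least 8 vertices (one per matched edge).
Conversely {Vic, Ravi, Finn, Kai, Iris, Omar, Uma, Priya} meets every edge and has exactly 8 vertices, so 8 is optimal.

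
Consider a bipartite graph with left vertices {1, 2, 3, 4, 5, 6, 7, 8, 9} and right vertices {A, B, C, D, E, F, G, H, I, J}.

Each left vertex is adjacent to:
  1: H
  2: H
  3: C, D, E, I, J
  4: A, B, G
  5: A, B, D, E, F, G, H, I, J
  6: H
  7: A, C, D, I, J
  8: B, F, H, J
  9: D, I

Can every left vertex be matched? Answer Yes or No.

The set {1, 2, 6} has only 1 neighbour ({H}), so by Hall's theorem at most 7 of the 9 left vertices can be matched.
Hence no matching covers every left vertex.

No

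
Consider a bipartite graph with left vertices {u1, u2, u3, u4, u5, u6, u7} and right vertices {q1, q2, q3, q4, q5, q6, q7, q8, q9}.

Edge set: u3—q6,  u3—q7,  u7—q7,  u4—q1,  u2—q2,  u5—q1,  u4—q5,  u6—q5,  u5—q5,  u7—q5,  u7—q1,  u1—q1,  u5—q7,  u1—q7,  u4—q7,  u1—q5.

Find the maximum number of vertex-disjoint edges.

5

One maximum matching: u1–q1, u2–q2, u3–q6, u4–q5, u5–q7.
The set {u1, u4, u5, u6, u7} has only 3 neighbours ({q1, q5, q7}), so by Hall's theorem at most 5 of the 7 left vertices can be matched.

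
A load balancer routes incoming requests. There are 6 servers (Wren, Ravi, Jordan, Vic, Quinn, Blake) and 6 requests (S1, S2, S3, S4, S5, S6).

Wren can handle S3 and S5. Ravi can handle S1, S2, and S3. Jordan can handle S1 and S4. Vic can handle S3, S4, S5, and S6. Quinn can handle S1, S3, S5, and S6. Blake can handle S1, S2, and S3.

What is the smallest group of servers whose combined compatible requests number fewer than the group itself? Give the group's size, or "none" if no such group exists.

none

A matching saturating every server exists, for instance Wren→S5, Ravi→S3, Jordan→S1, Vic→S4, Quinn→S6, Blake→S2.
By Hall's marriage theorem, this means |N(S)| ≥ |S| for every subset S, so no violating subset exists.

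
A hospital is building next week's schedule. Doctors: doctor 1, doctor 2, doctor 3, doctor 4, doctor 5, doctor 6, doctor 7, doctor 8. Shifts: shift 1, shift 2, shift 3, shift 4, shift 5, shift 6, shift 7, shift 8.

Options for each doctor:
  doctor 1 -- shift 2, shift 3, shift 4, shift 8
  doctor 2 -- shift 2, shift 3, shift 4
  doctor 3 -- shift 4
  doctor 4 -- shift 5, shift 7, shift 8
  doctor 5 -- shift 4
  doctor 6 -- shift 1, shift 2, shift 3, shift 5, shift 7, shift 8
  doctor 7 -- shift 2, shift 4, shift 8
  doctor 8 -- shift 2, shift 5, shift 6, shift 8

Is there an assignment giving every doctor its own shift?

No

The set {doctor 3, doctor 5} has only 1 neighbour ({shift 4}), so by Hall's theorem at most 7 of the 8 doctors can be matched.
Hence no matching covers every doctor.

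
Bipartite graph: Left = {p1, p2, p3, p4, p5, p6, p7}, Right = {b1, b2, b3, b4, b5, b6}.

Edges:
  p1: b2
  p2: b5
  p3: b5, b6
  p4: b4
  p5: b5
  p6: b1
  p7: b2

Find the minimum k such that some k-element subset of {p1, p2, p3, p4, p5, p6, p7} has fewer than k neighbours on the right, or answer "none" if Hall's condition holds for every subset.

Take S = {p1, p7}. Its neighbourhood is {b2}, so |N(S)| = 1 < |S| = 2.
No single vertex violates Hall's condition since each has at least one neighbour, so 2 is the minimum.

2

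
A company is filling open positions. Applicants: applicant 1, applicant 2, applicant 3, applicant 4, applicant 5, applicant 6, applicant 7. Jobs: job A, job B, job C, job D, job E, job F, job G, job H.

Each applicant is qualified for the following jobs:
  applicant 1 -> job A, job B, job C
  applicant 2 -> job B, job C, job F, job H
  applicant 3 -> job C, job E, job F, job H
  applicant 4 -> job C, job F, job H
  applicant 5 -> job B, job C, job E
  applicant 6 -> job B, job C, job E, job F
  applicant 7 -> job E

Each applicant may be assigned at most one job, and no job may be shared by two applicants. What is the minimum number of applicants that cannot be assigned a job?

1

One maximum matching: applicant 1→job A, applicant 2→job B, applicant 3→job H, applicant 4→job C, applicant 5→job E, applicant 6→job F.
The set {applicant 2, applicant 3, applicant 4, applicant 5, applicant 6, applicant 7} has only 5 neighbours ({job B, job C, job E, job F, job H}), so by Hall's theorem at most 6 of the 7 applicants can be matched.
That matches 6 of the 7, leaving 1 unmatched; no matching can do better.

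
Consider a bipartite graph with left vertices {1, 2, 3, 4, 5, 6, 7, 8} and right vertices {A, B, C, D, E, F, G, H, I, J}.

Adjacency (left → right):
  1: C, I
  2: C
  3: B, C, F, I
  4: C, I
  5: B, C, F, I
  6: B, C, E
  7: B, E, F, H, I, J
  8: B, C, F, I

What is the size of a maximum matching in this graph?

A valid assignment of size 6: 1→I, 2→C, 3→F, 5→B, 6→E, 7→J.
The set {1, 2, 3, 4, 5, 8} has only 4 neighbours ({B, C, F, I}), so by Hall's theorem at most 6 of the 8 left vertices can be matched.

6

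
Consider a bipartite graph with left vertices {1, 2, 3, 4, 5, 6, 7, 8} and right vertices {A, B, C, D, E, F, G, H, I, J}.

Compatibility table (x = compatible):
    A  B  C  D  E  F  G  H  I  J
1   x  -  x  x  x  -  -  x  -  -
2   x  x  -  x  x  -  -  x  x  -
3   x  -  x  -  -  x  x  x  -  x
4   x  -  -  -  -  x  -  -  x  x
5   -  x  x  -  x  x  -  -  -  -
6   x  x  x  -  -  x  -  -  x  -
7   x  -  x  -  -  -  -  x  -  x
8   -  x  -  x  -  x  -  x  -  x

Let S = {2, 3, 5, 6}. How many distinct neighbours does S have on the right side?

10

The union of neighbours of {2, 3, 5, 6} is {A, B, C, D, E, F, G, H, I, J}, which has 10 elements.
Since |N(S)| = 10 ≥ |S| = 4, Hall's condition holds for this subset.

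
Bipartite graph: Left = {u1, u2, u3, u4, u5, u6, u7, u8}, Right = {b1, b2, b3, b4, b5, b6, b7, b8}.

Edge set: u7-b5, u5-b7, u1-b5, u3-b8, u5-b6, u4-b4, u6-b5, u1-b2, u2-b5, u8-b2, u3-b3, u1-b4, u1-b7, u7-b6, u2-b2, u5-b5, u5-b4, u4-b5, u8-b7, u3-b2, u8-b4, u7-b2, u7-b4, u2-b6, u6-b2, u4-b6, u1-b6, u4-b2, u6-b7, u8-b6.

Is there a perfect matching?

No

The set {u1, u2, u4, u5, u6, u7, u8} has only 5 neighbours ({b2, b4, b5, b6, b7}), so by Hall's theorem at most 6 of the 8 left vertices can be matched.
Hence no matching covers every left vertex.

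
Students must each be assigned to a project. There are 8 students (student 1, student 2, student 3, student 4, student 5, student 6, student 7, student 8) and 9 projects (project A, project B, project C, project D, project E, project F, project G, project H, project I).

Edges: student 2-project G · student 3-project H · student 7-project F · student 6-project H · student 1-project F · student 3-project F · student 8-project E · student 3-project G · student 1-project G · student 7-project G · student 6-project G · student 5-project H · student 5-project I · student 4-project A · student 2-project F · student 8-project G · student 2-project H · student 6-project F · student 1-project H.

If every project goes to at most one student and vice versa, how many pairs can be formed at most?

6

For example, pair student 1–project F, student 2–project G, student 3–project H, student 4–project A, student 5–project I, student 8–project E.
The set {student 1, student 2, student 3, student 6, student 7} has only 3 neighbours ({project F, project G, project H}), so by Hall's theorem at most 6 of the 8 students can be matched.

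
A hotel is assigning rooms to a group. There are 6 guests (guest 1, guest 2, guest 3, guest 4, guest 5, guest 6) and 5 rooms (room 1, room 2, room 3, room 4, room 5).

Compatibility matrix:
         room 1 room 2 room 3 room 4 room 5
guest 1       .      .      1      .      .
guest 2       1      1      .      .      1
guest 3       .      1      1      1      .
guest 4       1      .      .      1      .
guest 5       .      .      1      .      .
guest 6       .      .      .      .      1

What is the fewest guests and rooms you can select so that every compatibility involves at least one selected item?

A maximum matching has 5 edges (e.g. guest 1–room 3, guest 2–room 1, guest 3–room 2, guest 4–room 4, guest 6–room 5).
By König's theorem the minimum vertex cover has the same size. One such cover is {guest 2, guest 3, guest 4, guest 6, room 3}.

5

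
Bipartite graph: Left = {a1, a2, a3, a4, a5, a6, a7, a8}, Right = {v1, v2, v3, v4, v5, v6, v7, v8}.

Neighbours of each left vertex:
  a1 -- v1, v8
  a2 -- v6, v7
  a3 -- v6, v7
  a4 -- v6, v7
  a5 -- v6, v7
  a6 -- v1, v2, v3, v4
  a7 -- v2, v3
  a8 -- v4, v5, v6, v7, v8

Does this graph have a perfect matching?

The set {a2, a3, a4, a5} has only 2 neighbours ({v6, v7}), so by Hall's theorem at most 6 of the 8 left vertices can be matched.
Hence no matching covers every left vertex.

No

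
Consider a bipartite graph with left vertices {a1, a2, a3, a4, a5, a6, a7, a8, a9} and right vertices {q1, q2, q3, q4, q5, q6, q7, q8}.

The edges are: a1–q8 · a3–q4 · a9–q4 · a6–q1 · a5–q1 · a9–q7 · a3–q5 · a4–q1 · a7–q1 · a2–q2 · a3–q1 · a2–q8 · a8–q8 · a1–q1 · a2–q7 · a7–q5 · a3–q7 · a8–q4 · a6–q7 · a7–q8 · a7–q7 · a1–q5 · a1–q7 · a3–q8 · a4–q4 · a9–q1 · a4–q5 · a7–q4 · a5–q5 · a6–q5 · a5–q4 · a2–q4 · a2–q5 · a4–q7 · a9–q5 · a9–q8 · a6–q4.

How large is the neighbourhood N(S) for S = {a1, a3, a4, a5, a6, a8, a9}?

5

The union of neighbours of {a1, a3, a4, a5, a6, a8, a9} is {q1, q4, q5, q7, q8}, which has 5 elements.
Since |N(S)| = 5 < |S| = 7, Hall's condition fails for this subset.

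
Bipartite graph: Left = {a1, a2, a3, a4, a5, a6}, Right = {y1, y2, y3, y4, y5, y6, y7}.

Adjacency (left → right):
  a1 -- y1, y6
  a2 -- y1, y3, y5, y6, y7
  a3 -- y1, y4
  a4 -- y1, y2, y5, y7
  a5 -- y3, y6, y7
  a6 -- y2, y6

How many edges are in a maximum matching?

6

A valid assignment of size 6: a1–y1, a2–y6, a3–y4, a4–y7, a5–y3, a6–y2.
All 6 left vertices are matched, so no larger matching exists.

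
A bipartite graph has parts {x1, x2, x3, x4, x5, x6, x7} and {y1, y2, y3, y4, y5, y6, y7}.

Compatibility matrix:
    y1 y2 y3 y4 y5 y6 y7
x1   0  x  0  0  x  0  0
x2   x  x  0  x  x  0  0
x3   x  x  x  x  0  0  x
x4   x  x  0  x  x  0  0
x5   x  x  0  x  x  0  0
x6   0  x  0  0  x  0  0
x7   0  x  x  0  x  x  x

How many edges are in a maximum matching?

A valid assignment of size 6: x1–y5, x2–y4, x3–y3, x4–y2, x5–y1, x7–y7.
The set {x1, x2, x4, x5, x6} has only 4 neighbours ({y1, y2, y4, y5}), so by Hall's theorem at most 6 of the 7 left vertices can be matched.

6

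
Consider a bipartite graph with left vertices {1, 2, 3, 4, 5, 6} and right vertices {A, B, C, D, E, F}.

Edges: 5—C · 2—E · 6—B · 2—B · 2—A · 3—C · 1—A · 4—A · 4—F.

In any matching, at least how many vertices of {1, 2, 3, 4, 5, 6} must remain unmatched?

One maximum matching: 1-A, 2-E, 3-C, 4-F, 6-B.
The set {3, 5} has only 1 neighbour ({C}), so by Hall's theorem at most 5 of the 6 left vertices can be matched.
That matches 5 of the 6, leaving 1 unmatched; no matching can do better.

1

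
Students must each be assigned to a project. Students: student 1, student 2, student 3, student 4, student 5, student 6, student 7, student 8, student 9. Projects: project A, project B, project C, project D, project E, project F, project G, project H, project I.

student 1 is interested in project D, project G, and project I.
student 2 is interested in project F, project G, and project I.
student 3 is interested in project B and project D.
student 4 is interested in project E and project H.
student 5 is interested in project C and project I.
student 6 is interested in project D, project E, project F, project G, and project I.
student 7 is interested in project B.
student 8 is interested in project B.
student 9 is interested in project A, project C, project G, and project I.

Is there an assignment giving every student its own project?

The set {student 7, student 8} has only 1 neighbour ({project B}), so by Hall's theorem at most 8 of the 9 students can be matched.
Hence no matching covers every student.

No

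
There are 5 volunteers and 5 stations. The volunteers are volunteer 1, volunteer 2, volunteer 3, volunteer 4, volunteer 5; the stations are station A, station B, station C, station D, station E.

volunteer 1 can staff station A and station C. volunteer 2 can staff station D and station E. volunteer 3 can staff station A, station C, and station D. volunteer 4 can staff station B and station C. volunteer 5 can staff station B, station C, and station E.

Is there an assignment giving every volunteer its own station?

One maximum matching: volunteer 1-station A, volunteer 2-station E, volunteer 3-station D, volunteer 4-station C, volunteer 5-station B.
All 5 volunteers are covered.

Yes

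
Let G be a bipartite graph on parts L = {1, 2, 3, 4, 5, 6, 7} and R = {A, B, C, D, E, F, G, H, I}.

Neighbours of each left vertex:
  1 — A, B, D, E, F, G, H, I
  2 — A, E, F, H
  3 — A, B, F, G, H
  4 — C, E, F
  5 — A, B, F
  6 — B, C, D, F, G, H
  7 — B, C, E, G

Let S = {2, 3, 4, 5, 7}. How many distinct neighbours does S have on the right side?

7

The union of neighbours of {2, 3, 4, 5, 7} is {A, B, C, E, F, G, H}, which has 7 elements.
Since |N(S)| = 7 ≥ |S| = 5, Hall's condition holds for this subset.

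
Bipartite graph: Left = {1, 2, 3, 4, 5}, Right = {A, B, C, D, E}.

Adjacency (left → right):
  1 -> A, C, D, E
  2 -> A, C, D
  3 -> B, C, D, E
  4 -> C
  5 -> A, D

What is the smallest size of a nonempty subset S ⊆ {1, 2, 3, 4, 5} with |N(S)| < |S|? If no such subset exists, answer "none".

none

A matching saturating every left vertex exists, for instance 1→E, 2→A, 3→B, 4→C, 5→D.
By Hall's marriage theorem, this means |N(S)| ≥ |S| for every subset S, so no violating subset exists.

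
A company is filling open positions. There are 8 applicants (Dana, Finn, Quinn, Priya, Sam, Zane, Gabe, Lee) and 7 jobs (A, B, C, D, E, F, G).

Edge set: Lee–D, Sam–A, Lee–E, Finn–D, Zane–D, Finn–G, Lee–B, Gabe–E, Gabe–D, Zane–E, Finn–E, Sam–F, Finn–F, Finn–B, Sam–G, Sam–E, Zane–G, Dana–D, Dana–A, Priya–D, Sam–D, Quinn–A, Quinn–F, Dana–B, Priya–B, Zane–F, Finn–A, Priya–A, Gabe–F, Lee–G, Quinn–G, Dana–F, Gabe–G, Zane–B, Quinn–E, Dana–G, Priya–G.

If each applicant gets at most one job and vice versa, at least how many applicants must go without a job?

A valid assignment of size 6: Dana-B, Finn-E, Quinn-F, Priya-D, Sam-A, Zane-G.
The set {Dana, Finn, Quinn, Priya, Sam, Zane, Gabe, Lee} has only 6 neighbours ({A, B, D, E, F, G}), so by Hall's theorem at most 6 of the 8 applicants can be matched.
That matches 6 of the 8, leaving 2 unmatched; no matching can do better.

2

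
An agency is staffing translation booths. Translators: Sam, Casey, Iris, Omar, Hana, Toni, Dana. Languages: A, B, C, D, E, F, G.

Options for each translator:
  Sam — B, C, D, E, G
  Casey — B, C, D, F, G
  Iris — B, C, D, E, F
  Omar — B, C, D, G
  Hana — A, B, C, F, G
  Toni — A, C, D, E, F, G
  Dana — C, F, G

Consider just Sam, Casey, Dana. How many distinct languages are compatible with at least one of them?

6

The union of neighbours of {Sam, Casey, Dana} is {B, C, D, E, F, G}, which has 6 elements.
Since |N(S)| = 6 ≥ |S| = 3, Hall's condition holds for this subset.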